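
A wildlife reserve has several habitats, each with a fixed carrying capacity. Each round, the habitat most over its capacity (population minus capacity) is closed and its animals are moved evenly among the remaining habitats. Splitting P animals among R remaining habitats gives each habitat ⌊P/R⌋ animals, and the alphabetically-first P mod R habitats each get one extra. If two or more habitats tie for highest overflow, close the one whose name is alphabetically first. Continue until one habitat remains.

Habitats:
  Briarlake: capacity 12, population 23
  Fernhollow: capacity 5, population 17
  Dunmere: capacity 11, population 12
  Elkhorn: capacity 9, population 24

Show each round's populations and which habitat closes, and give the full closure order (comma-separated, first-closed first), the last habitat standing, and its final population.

Closure order: Elkhorn, Fernhollow, Briarlake
Last habitat: Dunmere with 76 animals

Round 1: Briarlake=23 Dunmere=12 Elkhorn=24 Fernhollow=17 → close Elkhorn (overflow 15)
  24÷3 = 8 each, +1 to first 0
Round 2: Briarlake=31 Dunmere=20 Fernhollow=25 → close Fernhollow (overflow 20)
  25÷2 = 12 each, +1 to first 1
Round 3: Briarlake=44 Dunmere=32 → close Briarlake (overflow 32)
  44÷1 = 44 each, +1 to first 0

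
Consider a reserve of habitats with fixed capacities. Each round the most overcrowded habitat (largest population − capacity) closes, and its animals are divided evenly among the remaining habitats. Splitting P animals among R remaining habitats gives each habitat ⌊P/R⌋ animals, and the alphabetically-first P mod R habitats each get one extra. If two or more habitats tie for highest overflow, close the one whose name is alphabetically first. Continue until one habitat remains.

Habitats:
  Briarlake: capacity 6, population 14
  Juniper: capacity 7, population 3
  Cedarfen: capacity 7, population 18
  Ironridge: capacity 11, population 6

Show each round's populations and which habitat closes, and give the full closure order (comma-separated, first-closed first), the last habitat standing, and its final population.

Closure order: Cedarfen, Briarlake, Juniper
Last habitat: Ironridge with 41 animals

Round 1: Briarlake=14 Cedarfen=18 Ironridge=6 Juniper=3 → close Cedarfen (overflow 11)
  18÷3 = 6 each, +1 to first 0
Round 2: Briarlake=20 Ironridge=12 Juniper=9 → close Briarlake (overflow 14)
  20÷2 = 10 each, +1 to first 0
Round 3: Ironridge=22 Juniper=19 → close Juniper (overflow 12)
  19÷1 = 19 each, +1 to first 0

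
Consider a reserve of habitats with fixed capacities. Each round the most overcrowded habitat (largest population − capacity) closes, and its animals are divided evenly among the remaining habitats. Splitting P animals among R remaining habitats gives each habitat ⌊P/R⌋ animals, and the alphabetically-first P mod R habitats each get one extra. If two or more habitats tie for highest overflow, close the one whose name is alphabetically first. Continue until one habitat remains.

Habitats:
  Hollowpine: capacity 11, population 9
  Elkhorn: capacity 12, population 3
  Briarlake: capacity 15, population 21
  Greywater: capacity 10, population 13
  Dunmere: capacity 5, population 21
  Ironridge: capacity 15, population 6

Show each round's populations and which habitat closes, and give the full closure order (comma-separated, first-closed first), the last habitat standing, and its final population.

Closure order: Dunmere, Briarlake, Greywater, Hollowpine, Elkhorn
Last habitat: Ironridge with 73 animals

Round 1: Briarlake=21 Dunmere=21 Elkhorn=3 Greywater=13 Hollowpine=9 Ironridge=6 → close Dunmere (overflow 16)
  21÷5 = 4 each, +1 to first 1
Round 2: Briarlake=26 Elkhorn=7 Greywater=17 Hollowpine=13 Ironridge=10 → close Briarlake (overflow 11)
  26÷4 = 6 each, +1 to first 2
Round 3: Elkhorn=14 Greywater=24 Hollowpine=19 Ironridge=16 → close Greywater (overflow 14)
  24÷3 = 8 each, +1 to first 0
Round 4: Elkhorn=22 Hollowpine=27 Ironridge=24 → close Hollowpine (overflow 16)
  27÷2 = 13 each, +1 to first 1
Round 5: Elkhorn=36 Ironridge=37 → close Elkhorn (overflow 24)
  36÷1 = 36 each, +1 to first 0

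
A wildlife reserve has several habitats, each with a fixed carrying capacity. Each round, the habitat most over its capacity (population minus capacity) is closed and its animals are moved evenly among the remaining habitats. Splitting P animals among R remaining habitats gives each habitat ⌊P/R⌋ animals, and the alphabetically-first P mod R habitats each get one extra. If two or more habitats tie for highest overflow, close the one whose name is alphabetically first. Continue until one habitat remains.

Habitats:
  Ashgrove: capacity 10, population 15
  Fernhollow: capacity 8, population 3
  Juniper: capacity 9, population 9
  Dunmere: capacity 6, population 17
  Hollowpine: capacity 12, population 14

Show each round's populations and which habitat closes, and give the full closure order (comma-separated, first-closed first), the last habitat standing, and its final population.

Round 1: Ashgrove=15 Dunmere=17 Fernhollow=3 Hollowpine=14 Juniper=9 → close Dunmere (overflow 11)
  17÷4 = 4 each, +1 to first 1
Round 2: Ashgrove=20 Fernhollow=7 Hollowpine=18 Juniper=13 → close Ashgrove (overflow 10)
  20÷3 = 6 each, +1 to first 2
Round 3: Fernhollow=14 Hollowpine=25 Juniper=19 → close Hollowpine (overflow 13)
  25÷2 = 12 each, +1 to first 1
Round 4: Fernhollow=27 Juniper=31 → close Juniper (overflow 22)
  31÷1 = 31 each, +1 to first 0

Closure order: Dunmere, Ashgrove, Hollowpine, Juniper
Last habitat: Fernhollow with 58 animals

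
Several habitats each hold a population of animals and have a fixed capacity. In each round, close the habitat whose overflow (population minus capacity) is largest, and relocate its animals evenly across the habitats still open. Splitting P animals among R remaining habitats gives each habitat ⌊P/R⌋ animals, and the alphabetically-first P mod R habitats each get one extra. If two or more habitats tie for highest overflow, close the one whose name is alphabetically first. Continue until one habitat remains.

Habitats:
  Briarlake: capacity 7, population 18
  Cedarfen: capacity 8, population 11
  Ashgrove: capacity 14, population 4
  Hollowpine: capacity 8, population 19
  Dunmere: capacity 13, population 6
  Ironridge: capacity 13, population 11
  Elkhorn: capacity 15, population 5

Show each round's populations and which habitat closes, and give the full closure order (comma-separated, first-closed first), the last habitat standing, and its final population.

Closure order: Briarlake, Hollowpine, Cedarfen, Ironridge, Dunmere, Ashgrove
Last habitat: Elkhorn with 74 animals

Round 1: Ashgrove=4 Briarlake=18 Cedarfen=11 Dunmere=6 Elkhorn=5 Hollowpine=19 Ironridge=11 → close Briarlake (overflow 11)
  18÷6 = 3 each, +1 to first 0
Round 2: Ashgrove=7 Cedarfen=14 Dunmere=9 Elkhorn=8 Hollowpine=22 Ironridge=14 → close Hollowpine (overflow 14)
  22÷5 = 4 each, +1 to first 2
Round 3: Ashgrove=12 Cedarfen=19 Dunmere=13 Elkhorn=12 Ironridge=18 → close Cedarfen (overflow 11)
  19÷4 = 4 each, +1 to first 3
Round 4: Ashgrove=17 Dunmere=18 Elkhorn=17 Ironridge=22 → close Ironridge (overflow 9)
  22÷3 = 7 each, +1 to first 1
Round 5: Ashgrove=25 Dunmere=25 Elkhorn=24 → close Dunmere (overflow 12)
  25÷2 = 12 each, +1 to first 1
Round 6: Ashgrove=38 Elkhorn=36 → close Ashgrove (overflow 24)
  38÷1 = 38 each, +1 to first 0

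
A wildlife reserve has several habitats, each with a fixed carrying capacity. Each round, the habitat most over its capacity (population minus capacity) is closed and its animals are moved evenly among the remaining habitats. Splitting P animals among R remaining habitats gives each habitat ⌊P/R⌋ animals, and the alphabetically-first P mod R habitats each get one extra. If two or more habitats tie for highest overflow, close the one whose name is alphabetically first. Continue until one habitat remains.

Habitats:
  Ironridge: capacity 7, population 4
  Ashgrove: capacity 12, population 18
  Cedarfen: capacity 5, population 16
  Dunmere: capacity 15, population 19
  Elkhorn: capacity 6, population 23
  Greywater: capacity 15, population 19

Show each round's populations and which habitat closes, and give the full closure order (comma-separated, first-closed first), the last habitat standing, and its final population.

Closure order: Elkhorn, Cedarfen, Ashgrove, Dunmere, Greywater
Last habitat: Ironridge with 99 animals

Round 1: Ashgrove=18 Cedarfen=16 Dunmere=19 Elkhorn=23 Greywater=19 Ironridge=4 → close Elkhorn (overflow 17)
  23÷5 = 4 each, +1 to first 3
Round 2: Ashgrove=23 Cedarfen=21 Dunmere=24 Greywater=23 Ironridge=8 → close Cedarfen (overflow 16)
  21÷4 = 5 each, +1 to first 1
Round 3: Ashgrove=29 Dunmere=29 Greywater=28 Ironridge=13 → close Ashgrove (overflow 17)
  29÷3 = 9 each, +1 to first 2
Round 4: Dunmere=39 Greywater=38 Ironridge=22 → close Dunmere (overflow 24)
  39÷2 = 19 each, +1 to first 1
Round 5: Greywater=58 Ironridge=41 → close Greywater (overflow 43)
  58÷1 = 58 each, +1 to first 0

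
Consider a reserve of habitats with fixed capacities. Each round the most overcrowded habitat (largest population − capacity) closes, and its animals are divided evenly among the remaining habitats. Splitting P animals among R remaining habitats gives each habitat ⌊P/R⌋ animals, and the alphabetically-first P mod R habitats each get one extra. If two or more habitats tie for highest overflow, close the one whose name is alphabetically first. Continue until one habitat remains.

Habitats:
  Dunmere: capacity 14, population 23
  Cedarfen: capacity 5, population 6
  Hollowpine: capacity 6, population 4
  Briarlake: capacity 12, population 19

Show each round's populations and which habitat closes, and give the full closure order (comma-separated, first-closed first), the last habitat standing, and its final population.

Round 1: Briarlake=19 Cedarfen=6 Dunmere=23 Hollowpine=4 → close Dunmere (overflow 9)
  23÷3 = 7 each, +1 to first 2
Round 2: Briarlake=27 Cedarfen=14 Hollowpine=11 → close Briarlake (overflow 15)
  27÷2 = 13 each, +1 to first 1
Round 3: Cedarfen=28 Hollowpine=24 → close Cedarfen (overflow 23)
  28÷1 = 28 each, +1 to first 0

Closure order: Dunmere, Briarlake, Cedarfen
Last habitat: Hollowpine with 52 animals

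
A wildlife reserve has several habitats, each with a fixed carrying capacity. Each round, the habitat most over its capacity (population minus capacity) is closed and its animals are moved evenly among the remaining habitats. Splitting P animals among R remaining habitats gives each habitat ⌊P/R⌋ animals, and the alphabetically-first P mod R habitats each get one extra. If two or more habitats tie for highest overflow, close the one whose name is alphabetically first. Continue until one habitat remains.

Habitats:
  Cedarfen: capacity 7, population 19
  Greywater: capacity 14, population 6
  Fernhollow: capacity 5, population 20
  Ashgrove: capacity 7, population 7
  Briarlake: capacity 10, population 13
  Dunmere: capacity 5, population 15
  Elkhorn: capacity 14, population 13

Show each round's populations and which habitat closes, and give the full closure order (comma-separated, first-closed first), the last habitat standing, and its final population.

Closure order: Fernhollow, Cedarfen, Dunmere, Briarlake, Ashgrove, Elkhorn
Last habitat: Greywater with 93 animals

Round 1: Ashgrove=7 Briarlake=13 Cedarfen=19 Dunmere=15 Elkhorn=13 Fernhollow=20 Greywater=6 → close Fernhollow (overflow 15)
  20÷6 = 3 each, +1 to first 2
Round 2: Ashgrove=11 Briarlake=17 Cedarfen=22 Dunmere=18 Elkhorn=16 Greywater=9 → close Cedarfen (overflow 15)
  22÷5 = 4 each, +1 to first 2
Round 3: Ashgrove=16 Briarlake=22 Dunmere=22 Elkhorn=20 Greywater=13 → close Dunmere (overflow 17)
  22÷4 = 5 each, +1 to first 2
Round 4: Ashgrove=22 Briarlake=28 Elkhorn=25 Greywater=18 → close Briarlake (overflow 18)
  28÷3 = 9 each, +1 to first 1
Round 5: Ashgrove=32 Elkhorn=34 Greywater=27 → close Ashgrove (overflow 25)
  32÷2 = 16 each, +1 to first 0
Round 6: Elkhorn=50 Greywater=43 → close Elkhorn (overflow 36)
  50÷1 = 50 each, +1 to first 0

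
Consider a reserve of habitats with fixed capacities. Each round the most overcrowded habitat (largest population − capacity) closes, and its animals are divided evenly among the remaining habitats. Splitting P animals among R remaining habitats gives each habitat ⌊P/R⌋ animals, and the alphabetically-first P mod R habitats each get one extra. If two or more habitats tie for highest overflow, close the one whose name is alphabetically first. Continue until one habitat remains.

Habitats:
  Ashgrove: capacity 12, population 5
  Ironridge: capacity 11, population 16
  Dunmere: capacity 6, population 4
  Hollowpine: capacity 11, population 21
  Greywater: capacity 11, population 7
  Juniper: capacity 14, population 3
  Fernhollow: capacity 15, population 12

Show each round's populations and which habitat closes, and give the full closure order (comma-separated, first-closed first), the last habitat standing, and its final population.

Closure order: Hollowpine, Ironridge, Dunmere, Fernhollow, Greywater, Ashgrove
Last habitat: Juniper with 68 animals

Round 1: Ashgrove=5 Dunmere=4 Fernhollow=12 Greywater=7 Hollowpine=21 Ironridge=16 Juniper=3 → close Hollowpine (overflow 10)
  21÷6 = 3 each, +1 to first 3
Round 2: Ashgrove=9 Dunmere=8 Fernhollow=16 Greywater=10 Ironridge=19 Juniper=6 → close Ironridge (overflow 8)
  19÷5 = 3 each, +1 to first 4
Round 3: Ashgrove=13 Dunmere=12 Fernhollow=20 Greywater=14 Juniper=9 → close Dunmere (overflow 6)
  12÷4 = 3 each, +1 to first 0
Round 4: Ashgrove=16 Fernhollow=23 Greywater=17 Juniper=12 → close Fernhollow (overflow 8)
  23÷3 = 7 each, +1 to first 2
Round 5: Ashgrove=24 Greywater=25 Juniper=19 → close Greywater (overflow 14)
  25÷2 = 12 each, +1 to first 1
Round 6: Ashgrove=37 Juniper=31 → close Ashgrove (overflow 25)
  37÷1 = 37 each, +1 to first 0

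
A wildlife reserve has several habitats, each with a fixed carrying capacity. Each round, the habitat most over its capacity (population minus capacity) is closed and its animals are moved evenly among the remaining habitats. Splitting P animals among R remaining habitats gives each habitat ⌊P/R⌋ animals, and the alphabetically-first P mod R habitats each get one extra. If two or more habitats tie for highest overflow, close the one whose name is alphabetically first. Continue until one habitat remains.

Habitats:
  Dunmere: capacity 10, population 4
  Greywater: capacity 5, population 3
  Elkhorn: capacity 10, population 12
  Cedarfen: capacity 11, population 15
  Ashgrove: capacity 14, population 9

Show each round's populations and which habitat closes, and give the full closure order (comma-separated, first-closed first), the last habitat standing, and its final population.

Round 1: Ashgrove=9 Cedarfen=15 Dunmere=4 Elkhorn=12 Greywater=3 → close Cedarfen (overflow 4)
  15÷4 = 3 each, +1 to first 3
Round 2: Ashgrove=13 Dunmere=8 Elkhorn=16 Greywater=6 → close Elkhorn (overflow 6)
  16÷3 = 5 each, +1 to first 1
Round 3: Ashgrove=19 Dunmere=13 Greywater=11 → close Greywater (overflow 6)
  11÷2 = 5 each, +1 to first 1
Round 4: Ashgrove=25 Dunmere=18 → close Ashgrove (overflow 11)
  25÷1 = 25 each, +1 to first 0

Closure order: Cedarfen, Elkhorn, Greywater, Ashgrove
Last habitat: Dunmere with 43 animals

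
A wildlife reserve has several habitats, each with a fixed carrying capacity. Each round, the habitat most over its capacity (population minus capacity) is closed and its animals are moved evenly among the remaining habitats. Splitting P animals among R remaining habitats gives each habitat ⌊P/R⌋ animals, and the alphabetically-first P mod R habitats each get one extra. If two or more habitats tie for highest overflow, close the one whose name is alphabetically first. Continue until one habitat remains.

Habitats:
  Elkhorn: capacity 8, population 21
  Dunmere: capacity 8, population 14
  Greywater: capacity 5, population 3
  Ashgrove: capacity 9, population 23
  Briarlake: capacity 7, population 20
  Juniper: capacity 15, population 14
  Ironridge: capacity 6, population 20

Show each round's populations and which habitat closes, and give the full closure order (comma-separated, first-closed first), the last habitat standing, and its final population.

Closure order: Ashgrove, Ironridge, Briarlake, Elkhorn, Dunmere, Greywater
Last habitat: Juniper with 115 animals

Round 1: Ashgrove=23 Briarlake=20 Dunmere=14 Elkhorn=21 Greywater=3 Ironridge=20 Juniper=14 → close Ashgrove (overflow 14)
  23÷6 = 3 each, +1 to first 5
Round 2: Briarlake=24 Dunmere=18 Elkhorn=25 Greywater=7 Ironridge=24 Juniper=17 → close Ironridge (overflow 18)
  24÷5 = 4 each, +1 to first 4
Round 3: Briarlake=29 Dunmere=23 Elkhorn=30 Greywater=12 Juniper=21 → close Briarlake (overflow 22)
  29÷4 = 7 each, +1 to first 1
Round 4: Dunmere=31 Elkhorn=37 Greywater=19 Juniper=28 → close Elkhorn (overflow 29)
  37÷3 = 12 each, +1 to first 1
Round 5: Dunmere=44 Greywater=31 Juniper=40 → close Dunmere (overflow 36)
  44÷2 = 22 each, +1 to first 0
Round 6: Greywater=53 Juniper=62 → close Greywater (overflow 48)
  53÷1 = 53 each, +1 to first 0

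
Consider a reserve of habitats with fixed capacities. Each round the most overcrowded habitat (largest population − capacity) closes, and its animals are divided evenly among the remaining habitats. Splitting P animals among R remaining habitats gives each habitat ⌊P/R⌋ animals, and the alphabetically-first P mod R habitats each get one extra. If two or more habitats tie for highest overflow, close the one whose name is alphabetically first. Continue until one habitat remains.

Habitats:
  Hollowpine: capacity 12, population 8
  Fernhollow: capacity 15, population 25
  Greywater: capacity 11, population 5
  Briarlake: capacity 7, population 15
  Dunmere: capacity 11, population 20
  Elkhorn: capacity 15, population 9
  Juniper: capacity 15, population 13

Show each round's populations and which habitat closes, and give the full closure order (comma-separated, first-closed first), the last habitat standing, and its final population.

Closure order: Fernhollow, Briarlake, Dunmere, Juniper, Hollowpine, Elkhorn
Last habitat: Greywater with 95 animals

Round 1: Briarlake=15 Dunmere=20 Elkhorn=9 Fernhollow=25 Greywater=5 Hollowpine=8 Juniper=13 → close Fernhollow (overflow 10)
  25÷6 = 4 each, +1 to first 1
Round 2: Briarlake=20 Dunmere=24 Elkhorn=13 Greywater=9 Hollowpine=12 Juniper=17 → close Briarlake (overflow 13)
  20÷5 = 4 each, +1 to first 0
Round 3: Dunmere=28 Elkhorn=17 Greywater=13 Hollowpine=16 Juniper=21 → close Dunmere (overflow 17)
  28÷4 = 7 each, +1 to first 0
Round 4: Elkhorn=24 Greywater=20 Hollowpine=23 Juniper=28 → close Juniper (overflow 13)
  28÷3 = 9 each, +1 to first 1
Round 5: Elkhorn=34 Greywater=29 Hollowpine=32 → close Hollowpine (overflow 20)
  32÷2 = 16 each, +1 to first 0
Round 6: Elkhorn=50 Greywater=45 → close Elkhorn (overflow 35)
  50÷1 = 50 each, +1 to first 0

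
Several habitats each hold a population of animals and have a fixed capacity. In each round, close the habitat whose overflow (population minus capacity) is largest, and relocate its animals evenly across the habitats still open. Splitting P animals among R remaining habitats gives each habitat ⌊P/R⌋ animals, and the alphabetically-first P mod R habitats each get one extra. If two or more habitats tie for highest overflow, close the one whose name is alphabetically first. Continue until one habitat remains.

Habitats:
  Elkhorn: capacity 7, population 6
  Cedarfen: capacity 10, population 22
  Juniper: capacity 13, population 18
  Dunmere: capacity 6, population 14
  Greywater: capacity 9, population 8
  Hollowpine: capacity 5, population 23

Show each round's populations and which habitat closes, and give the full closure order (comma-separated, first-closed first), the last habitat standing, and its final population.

Round 1: Cedarfen=22 Dunmere=14 Elkhorn=6 Greywater=8 Hollowpine=23 Juniper=18 → close Hollowpine (overflow 18)
  23÷5 = 4 each, +1 to first 3
Round 2: Cedarfen=27 Dunmere=19 Elkhorn=11 Greywater=12 Juniper=22 → close Cedarfen (overflow 17)
  27÷4 = 6 each, +1 to first 3
Round 3: Dunmere=26 Elkhorn=18 Greywater=19 Juniper=28 → close Dunmere (overflow 20)
  26÷3 = 8 each, +1 to first 2
Round 4: Elkhorn=27 Greywater=28 Juniper=36 → close Juniper (overflow 23)
  36÷2 = 18 each, +1 to first 0
Round 5: Elkhorn=45 Greywater=46 → close Elkhorn (overflow 38)
  45÷1 = 45 each, +1 to first 0

Closure order: Hollowpine, Cedarfen, Dunmere, Juniper, Elkhorn
Last habitat: Greywater with 91 animals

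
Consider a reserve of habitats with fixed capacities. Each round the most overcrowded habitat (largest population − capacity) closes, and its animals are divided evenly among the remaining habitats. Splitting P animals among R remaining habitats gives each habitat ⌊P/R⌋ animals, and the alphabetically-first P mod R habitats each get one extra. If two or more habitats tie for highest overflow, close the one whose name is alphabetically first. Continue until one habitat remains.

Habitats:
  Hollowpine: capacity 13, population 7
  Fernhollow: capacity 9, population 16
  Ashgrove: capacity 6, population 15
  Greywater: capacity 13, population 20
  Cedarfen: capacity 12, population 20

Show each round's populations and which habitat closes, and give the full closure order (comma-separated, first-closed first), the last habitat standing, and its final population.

Closure order: Ashgrove, Cedarfen, Fernhollow, Greywater
Last habitat: Hollowpine with 78 animals

Round 1: Ashgrove=15 Cedarfen=20 Fernhollow=16 Greywater=20 Hollowpine=7 → close Ashgrove (overflow 9)
  15÷4 = 3 each, +1 to first 3
Round 2: Cedarfen=24 Fernhollow=20 Greywater=24 Hollowpine=10 → close Cedarfen (overflow 12)
  24÷3 = 8 each, +1 to first 0
Round 3: Fernhollow=28 Greywater=32 Hollowpine=18 → close Fernhollow (overflow 19)
  28÷2 = 14 each, +1 to first 0
Round 4: Greywater=46 Hollowpine=32 → close Greywater (overflow 33)
  46÷1 = 46 each, +1 to first 0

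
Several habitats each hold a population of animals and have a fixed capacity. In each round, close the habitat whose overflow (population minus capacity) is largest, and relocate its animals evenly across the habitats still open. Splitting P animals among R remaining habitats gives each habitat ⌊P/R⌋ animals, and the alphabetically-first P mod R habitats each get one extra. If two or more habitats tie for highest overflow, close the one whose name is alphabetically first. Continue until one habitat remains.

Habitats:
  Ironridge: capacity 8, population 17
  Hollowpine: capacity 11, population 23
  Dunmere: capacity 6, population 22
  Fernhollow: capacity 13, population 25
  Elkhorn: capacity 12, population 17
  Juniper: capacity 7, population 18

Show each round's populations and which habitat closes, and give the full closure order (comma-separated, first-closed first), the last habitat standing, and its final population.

Round 1: Dunmere=22 Elkhorn=17 Fernhollow=25 Hollowpine=23 Ironridge=17 Juniper=18 → close Dunmere (overflow 16)
  22÷5 = 4 each, +1 to first 2
Round 2: Elkhorn=22 Fernhollow=30 Hollowpine=27 Ironridge=21 Juniper=22 → close Fernhollow (overflow 17)
  30÷4 = 7 each, +1 to first 2
Round 3: Elkhorn=30 Hollowpine=35 Ironridge=28 Juniper=29 → close Hollowpine (overflow 24)
  35÷3 = 11 each, +1 to first 2
Round 4: Elkhorn=42 Ironridge=40 Juniper=40 → close Juniper (overflow 33)
  40÷2 = 20 each, +1 to first 0
Round 5: Elkhorn=62 Ironridge=60 → close Ironridge (overflow 52)
  60÷1 = 60 each, +1 to first 0

Closure order: Dunmere, Fernhollow, Hollowpine, Juniper, Ironridge
Last habitat: Elkhorn with 122 animals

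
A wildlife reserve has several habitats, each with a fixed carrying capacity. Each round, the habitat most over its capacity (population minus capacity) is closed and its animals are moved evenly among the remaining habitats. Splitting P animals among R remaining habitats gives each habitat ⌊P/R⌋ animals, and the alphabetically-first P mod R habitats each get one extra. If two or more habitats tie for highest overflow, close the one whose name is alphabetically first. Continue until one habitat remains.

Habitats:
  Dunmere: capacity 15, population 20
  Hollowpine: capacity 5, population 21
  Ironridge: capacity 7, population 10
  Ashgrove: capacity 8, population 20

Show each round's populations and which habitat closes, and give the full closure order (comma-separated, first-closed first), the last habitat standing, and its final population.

Closure order: Hollowpine, Ashgrove, Dunmere
Last habitat: Ironridge with 71 animals

Round 1: Ashgrove=20 Dunmere=20 Hollowpine=21 Ironridge=10 → close Hollowpine (overflow 16)
  21÷3 = 7 each, +1 to first 0
Round 2: Ashgrove=27 Dunmere=27 Ironridge=17 → close Ashgrove (overflow 19)
  27÷2 = 13 each, +1 to first 1
Round 3: Dunmere=41 Ironridge=30 → close Dunmere (overflow 26)
  41÷1 = 41 each, +1 to first 0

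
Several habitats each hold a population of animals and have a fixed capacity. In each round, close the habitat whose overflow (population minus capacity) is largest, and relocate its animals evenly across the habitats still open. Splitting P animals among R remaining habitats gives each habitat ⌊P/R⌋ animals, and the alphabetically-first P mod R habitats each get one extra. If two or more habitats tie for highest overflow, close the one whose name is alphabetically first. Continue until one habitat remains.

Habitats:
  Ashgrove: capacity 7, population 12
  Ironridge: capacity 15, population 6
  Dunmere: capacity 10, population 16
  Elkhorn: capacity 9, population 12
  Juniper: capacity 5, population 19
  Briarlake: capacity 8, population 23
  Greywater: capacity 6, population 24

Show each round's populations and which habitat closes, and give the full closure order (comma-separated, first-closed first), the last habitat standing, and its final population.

Round 1: Ashgrove=12 Briarlake=23 Dunmere=16 Elkhorn=12 Greywater=24 Ironridge=6 Juniper=19 → close Greywater (overflow 18)
  24÷6 = 4 each, +1 to first 0
Round 2: Ashgrove=16 Briarlake=27 Dunmere=20 Elkhorn=16 Ironridge=10 Juniper=23 → close Briarlake (overflow 19)
  27÷5 = 5 each, +1 to first 2
Round 3: Ashgrove=22 Dunmere=26 Elkhorn=21 Ironridge=15 Juniper=28 → close Juniper (overflow 23)
  28÷4 = 7 each, +1 to first 0
Round 4: Ashgrove=29 Dunmere=33 Elkhorn=28 Ironridge=22 → close Dunmere (overflow 23)
  33÷3 = 11 each, +1 to first 0
Round 5: Ashgrove=40 Elkhorn=39 Ironridge=33 → close Ashgrove (overflow 33)
  40÷2 = 20 each, +1 to first 0
Round 6: Elkhorn=59 Ironridge=53 → close Elkhorn (overflow 50)
  59÷1 = 59 each, +1 to first 0

Closure order: Greywater, Briarlake, Juniper, Dunmere, Ashgrove, Elkhorn
Last habitat: Ironridge with 112 animals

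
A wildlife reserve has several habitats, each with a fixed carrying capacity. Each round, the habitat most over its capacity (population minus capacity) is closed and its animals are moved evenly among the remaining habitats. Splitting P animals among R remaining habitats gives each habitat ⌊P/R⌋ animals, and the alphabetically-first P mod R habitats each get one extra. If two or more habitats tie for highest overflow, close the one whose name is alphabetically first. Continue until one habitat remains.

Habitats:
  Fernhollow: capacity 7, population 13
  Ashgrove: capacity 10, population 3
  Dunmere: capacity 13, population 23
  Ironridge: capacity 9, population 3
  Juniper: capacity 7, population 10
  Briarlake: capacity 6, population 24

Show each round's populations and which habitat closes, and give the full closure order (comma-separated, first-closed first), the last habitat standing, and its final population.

Closure order: Briarlake, Dunmere, Fernhollow, Juniper, Ashgrove
Last habitat: Ironridge with 76 animals

Round 1: Ashgrove=3 Briarlake=24 Dunmere=23 Fernhollow=13 Ironridge=3 Juniper=10 → close Briarlake (overflow 18)
  24÷5 = 4 each, +1 to first 4
Round 2: Ashgrove=8 Dunmere=28 Fernhollow=18 Ironridge=8 Juniper=14 → close Dunmere (overflow 15)
  28÷4 = 7 each, +1 to first 0
Round 3: Ashgrove=15 Fernhollow=25 Ironridge=15 Juniper=21 → close Fernhollow (overflow 18)
  25÷3 = 8 each, +1 to first 1
Round 4: Ashgrove=24 Ironridge=23 Juniper=29 → close Juniper (overflow 22)
  29÷2 = 14 each, +1 to first 1
Round 5: Ashgrove=39 Ironridge=37 → close Ashgrove (overflow 29)
  39÷1 = 39 each, +1 to first 0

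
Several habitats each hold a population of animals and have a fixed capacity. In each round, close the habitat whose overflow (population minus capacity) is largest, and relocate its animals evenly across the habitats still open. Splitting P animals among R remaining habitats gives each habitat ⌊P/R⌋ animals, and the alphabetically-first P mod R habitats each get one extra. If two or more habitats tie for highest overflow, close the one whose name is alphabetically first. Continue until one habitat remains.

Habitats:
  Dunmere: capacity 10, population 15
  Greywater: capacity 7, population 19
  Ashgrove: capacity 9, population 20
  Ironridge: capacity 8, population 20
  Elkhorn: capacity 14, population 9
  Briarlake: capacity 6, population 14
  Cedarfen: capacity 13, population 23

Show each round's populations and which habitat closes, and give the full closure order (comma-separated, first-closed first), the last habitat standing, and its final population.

Round 1: Ashgrove=20 Briarlake=14 Cedarfen=23 Dunmere=15 Elkhorn=9 Greywater=19 Ironridge=20 → close Greywater (overflow 12)
  19÷6 = 3 each, +1 to first 1
Round 2: Ashgrove=24 Briarlake=17 Cedarfen=26 Dunmere=18 Elkhorn=12 Ironridge=23 → close Ashgrove (overflow 15)
  24÷5 = 4 each, +1 to first 4
Round 3: Briarlake=22 Cedarfen=31 Dunmere=23 Elkhorn=17 Ironridge=27 → close Ironridge (overflow 19)
  27÷4 = 6 each, +1 to first 3
Round 4: Briarlake=29 Cedarfen=38 Dunmere=30 Elkhorn=23 → close Cedarfen (overflow 25)
  38÷3 = 12 each, +1 to first 2
Round 5: Briarlake=42 Dunmere=43 Elkhorn=35 → close Briarlake (overflow 36)
  42÷2 = 21 each, +1 to first 0
Round 6: Dunmere=64 Elkhorn=56 → close Dunmere (overflow 54)
  64÷1 = 64 each, +1 to first 0

Closure order: Greywater, Ashgrove, Ironridge, Cedarfen, Briarlake, Dunmere
Last habitat: Elkhorn with 120 animals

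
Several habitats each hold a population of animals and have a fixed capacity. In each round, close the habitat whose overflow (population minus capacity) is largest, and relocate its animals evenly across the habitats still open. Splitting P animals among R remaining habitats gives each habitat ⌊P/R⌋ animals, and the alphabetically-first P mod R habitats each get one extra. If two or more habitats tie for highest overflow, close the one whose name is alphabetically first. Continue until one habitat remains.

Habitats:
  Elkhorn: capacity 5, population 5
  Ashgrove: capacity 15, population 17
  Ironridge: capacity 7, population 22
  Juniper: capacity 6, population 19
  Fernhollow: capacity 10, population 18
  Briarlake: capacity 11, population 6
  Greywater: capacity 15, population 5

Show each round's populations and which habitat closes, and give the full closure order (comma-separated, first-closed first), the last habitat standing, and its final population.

Round 1: Ashgrove=17 Briarlake=6 Elkhorn=5 Fernhollow=18 Greywater=5 Ironridge=22 Juniper=19 → close Ironridge (overflow 15)
  22÷6 = 3 each, +1 to first 4
Round 2: Ashgrove=21 Briarlake=10 Elkhorn=9 Fernhollow=22 Greywater=8 Juniper=22 → close Juniper (overflow 16)
  22÷5 = 4 each, +1 to first 2
Round 3: Ashgrove=26 Briarlake=15 Elkhorn=13 Fernhollow=26 Greywater=12 → close Fernhollow (overflow 16)
  26÷4 = 6 each, +1 to first 2
Round 4: Ashgrove=33 Briarlake=22 Elkhorn=19 Greywater=18 → close Ashgrove (overflow 18)
  33÷3 = 11 each, +1 to first 0
Round 5: Briarlake=33 Elkhorn=30 Greywater=29 → close Elkhorn (overflow 25)
  30÷2 = 15 each, +1 to first 0
Round 6: Briarlake=48 Greywater=44 → close Briarlake (overflow 37)
  48÷1 = 48 each, +1 to first 0

Closure order: Ironridge, Juniper, Fernhollow, Ashgrove, Elkhorn, Briarlake
Last habitat: Greywater with 92 animals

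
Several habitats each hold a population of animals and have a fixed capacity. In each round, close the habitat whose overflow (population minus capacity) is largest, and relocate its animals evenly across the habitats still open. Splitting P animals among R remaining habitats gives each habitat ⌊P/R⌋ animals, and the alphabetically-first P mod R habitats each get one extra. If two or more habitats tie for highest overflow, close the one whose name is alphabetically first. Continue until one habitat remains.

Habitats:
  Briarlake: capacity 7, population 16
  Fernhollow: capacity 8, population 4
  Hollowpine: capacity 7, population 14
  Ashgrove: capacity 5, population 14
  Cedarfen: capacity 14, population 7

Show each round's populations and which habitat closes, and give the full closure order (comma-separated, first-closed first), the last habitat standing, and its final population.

Round 1: Ashgrove=14 Briarlake=16 Cedarfen=7 Fernhollow=4 Hollowpine=14 → close Ashgrove (overflow 9)
  14÷4 = 3 each, +1 to first 2
Round 2: Briarlake=20 Cedarfen=11 Fernhollow=7 Hollowpine=17 → close Briarlake (overflow 13)
  20÷3 = 6 each, +1 to first 2
Round 3: Cedarfen=18 Fernhollow=14 Hollowpine=23 → close Hollowpine (overflow 16)
  23÷2 = 11 each, +1 to first 1
Round 4: Cedarfen=30 Fernhollow=25 → close Fernhollow (overflow 17)
  25÷1 = 25 each, +1 to first 0

Closure order: Ashgrove, Briarlake, Hollowpine, Fernhollow
Last habitat: Cedarfen with 55 animals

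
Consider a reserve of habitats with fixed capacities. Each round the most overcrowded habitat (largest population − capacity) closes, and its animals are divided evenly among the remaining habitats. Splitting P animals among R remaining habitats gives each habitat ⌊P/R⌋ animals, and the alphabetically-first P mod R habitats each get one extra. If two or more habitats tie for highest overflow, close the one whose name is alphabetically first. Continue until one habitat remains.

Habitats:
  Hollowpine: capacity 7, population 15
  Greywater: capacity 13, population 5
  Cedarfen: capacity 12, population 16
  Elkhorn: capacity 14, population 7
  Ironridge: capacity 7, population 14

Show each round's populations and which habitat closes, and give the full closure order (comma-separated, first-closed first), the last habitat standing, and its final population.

Closure order: Hollowpine, Ironridge, Cedarfen, Elkhorn
Last habitat: Greywater with 57 animals

Round 1: Cedarfen=16 Elkhorn=7 Greywater=5 Hollowpine=15 Ironridge=14 → close Hollowpine (overflow 8)
  15÷4 = 3 each, +1 to first 3
Round 2: Cedarfen=20 Elkhorn=11 Greywater=9 Ironridge=17 → close Ironridge (overflow 10)
  17÷3 = 5 each, +1 to first 2
Round 3: Cedarfen=26 Elkhorn=17 Greywater=14 → close Cedarfen (overflow 14)
  26÷2 = 13 each, +1 to first 0
Round 4: Elkhorn=30 Greywater=27 → close Elkhorn (overflow 16)
  30÷1 = 30 each, +1 to first 0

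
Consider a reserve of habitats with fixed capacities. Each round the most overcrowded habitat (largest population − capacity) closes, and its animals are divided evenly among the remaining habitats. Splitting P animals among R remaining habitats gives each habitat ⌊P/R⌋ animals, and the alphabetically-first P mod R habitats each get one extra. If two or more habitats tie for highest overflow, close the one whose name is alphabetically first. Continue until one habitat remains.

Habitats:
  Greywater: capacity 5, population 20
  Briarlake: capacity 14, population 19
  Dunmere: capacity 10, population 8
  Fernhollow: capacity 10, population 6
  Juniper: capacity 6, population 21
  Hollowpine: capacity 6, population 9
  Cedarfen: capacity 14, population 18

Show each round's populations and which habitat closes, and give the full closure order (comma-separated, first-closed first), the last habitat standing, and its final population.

Closure order: Greywater, Juniper, Briarlake, Cedarfen, Hollowpine, Dunmere
Last habitat: Fernhollow with 101 animals

Round 1: Briarlake=19 Cedarfen=18 Dunmere=8 Fernhollow=6 Greywater=20 Hollowpine=9 Juniper=21 → close Greywater (overflow 15)
  20÷6 = 3 each, +1 to first 2
Round 2: Briarlake=23 Cedarfen=22 Dunmere=11 Fernhollow=9 Hollowpine=12 Juniper=24 → close Juniper (overflow 18)
  24÷5 = 4 each, +1 to first 4
Round 3: Briarlake=28 Cedarfen=27 Dunmere=16 Fernhollow=14 Hollowpine=16 → close Briarlake (overflow 14)
  28÷4 = 7 each, +1 to first 0
Round 4: Cedarfen=34 Dunmere=23 Fernhollow=21 Hollowpine=23 → close Cedarfen (overflow 20)
  34÷3 = 11 each, +1 to first 1
Round 5: Dunmere=35 Fernhollow=32 Hollowpine=34 → close Hollowpine (overflow 28)
  34÷2 = 17 each, +1 to first 0
Round 6: Dunmere=52 Fernhollow=49 → close Dunmere (overflow 42)
  52÷1 = 52 each, +1 to first 0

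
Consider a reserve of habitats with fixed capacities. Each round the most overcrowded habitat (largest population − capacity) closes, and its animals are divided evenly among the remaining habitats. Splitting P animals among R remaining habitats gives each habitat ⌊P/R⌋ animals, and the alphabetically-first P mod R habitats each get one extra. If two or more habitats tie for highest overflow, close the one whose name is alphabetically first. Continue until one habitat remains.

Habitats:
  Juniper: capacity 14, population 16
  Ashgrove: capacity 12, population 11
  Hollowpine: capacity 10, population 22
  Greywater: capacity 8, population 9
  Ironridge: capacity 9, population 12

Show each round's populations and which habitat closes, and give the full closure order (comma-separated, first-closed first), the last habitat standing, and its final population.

Closure order: Hollowpine, Ironridge, Greywater, Ashgrove
Last habitat: Juniper with 70 animals

Round 1: Ashgrove=11 Greywater=9 Hollowpine=22 Ironridge=12 Juniper=16 → close Hollowpine (overflow 12)
  22÷4 = 5 each, +1 to first 2
Round 2: Ashgrove=17 Greywater=15 Ironridge=17 Juniper=21 → close Ironridge (overflow 8)
  17÷3 = 5 each, +1 to first 2
Round 3: Ashgrove=23 Greywater=21 Juniper=26 → close Greywater (overflow 13)
  21÷2 = 10 each, +1 to first 1
Round 4: Ashgrove=34 Juniper=36 → close Ashgrove (overflow 22)
  34÷1 = 34 each, +1 to first 0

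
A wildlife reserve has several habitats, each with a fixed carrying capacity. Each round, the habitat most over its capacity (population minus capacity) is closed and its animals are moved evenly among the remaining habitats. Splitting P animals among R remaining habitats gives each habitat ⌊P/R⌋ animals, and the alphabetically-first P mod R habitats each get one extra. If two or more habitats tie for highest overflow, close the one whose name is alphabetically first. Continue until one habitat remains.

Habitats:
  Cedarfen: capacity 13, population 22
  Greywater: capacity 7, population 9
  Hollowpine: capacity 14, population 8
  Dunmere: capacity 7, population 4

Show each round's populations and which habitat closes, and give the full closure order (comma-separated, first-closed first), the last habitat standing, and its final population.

Closure order: Cedarfen, Greywater, Dunmere
Last habitat: Hollowpine with 43 animals

Round 1: Cedarfen=22 Dunmere=4 Greywater=9 Hollowpine=8 → close Cedarfen (overflow 9)
  22÷3 = 7 each, +1 to first 1
Round 2: Dunmere=12 Greywater=16 Hollowpine=15 → close Greywater (overflow 9)
  16÷2 = 8 each, +1 to first 0
Round 3: Dunmere=20 Hollowpine=23 → close Dunmere (overflow 13)
  20÷1 = 20 each, +1 to first 0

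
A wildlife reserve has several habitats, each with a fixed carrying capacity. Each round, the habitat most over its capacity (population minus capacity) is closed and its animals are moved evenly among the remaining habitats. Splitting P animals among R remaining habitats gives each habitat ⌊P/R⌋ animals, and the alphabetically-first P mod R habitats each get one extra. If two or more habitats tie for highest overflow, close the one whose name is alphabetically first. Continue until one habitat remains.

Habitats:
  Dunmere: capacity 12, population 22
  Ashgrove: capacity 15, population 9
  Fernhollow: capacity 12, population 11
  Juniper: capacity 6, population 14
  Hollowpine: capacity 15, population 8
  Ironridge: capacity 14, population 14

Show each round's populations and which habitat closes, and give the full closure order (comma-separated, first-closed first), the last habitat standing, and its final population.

Round 1: Ashgrove=9 Dunmere=22 Fernhollow=11 Hollowpine=8 Ironridge=14 Juniper=14 → close Dunmere (overflow 10)
  22÷5 = 4 each, +1 to first 2
Round 2: Ashgrove=14 Fernhollow=16 Hollowpine=12 Ironridge=18 Juniper=18 → close Juniper (overflow 12)
  18÷4 = 4 each, +1 to first 2
Round 3: Ashgrove=19 Fernhollow=21 Hollowpine=16 Ironridge=22 → close Fernhollow (overflow 9)
  21÷3 = 7 each, +1 to first 0
Round 4: Ashgrove=26 Hollowpine=23 Ironridge=29 → close Ironridge (overflow 15)
  29÷2 = 14 each, +1 to first 1
Round 5: Ashgrove=41 Hollowpine=37 → close Ashgrove (overflow 26)
  41÷1 = 41 each, +1 to first 0

Closure order: Dunmere, Juniper, Fernhollow, Ironridge, Ashgrove
Last habitat: Hollowpine with 78 animals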